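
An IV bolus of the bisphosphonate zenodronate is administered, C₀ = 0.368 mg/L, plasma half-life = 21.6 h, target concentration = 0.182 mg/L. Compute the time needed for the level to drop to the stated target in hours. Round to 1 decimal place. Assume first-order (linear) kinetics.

k = ln2 / t½ = 0.693147 / 21.6 = 0.03209 h⁻¹
t = ln(C₀ / C) / k = ln(0.3680 / 0.182) / 0.03209
  = ln(2.022) / 0.03209 = 0.7041 / 0.03209 = 21.94 h

21.9 h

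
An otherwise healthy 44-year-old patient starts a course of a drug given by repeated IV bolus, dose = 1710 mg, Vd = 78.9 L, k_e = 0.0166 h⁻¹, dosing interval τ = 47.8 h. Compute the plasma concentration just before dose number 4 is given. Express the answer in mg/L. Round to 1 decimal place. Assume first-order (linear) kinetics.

C₀ per dose = Dose / Vd = 1710 / 78.9 = 21.67 mg/L
Fraction remaining after one interval: r = e^(−kτ) = e^(−0.01660 × 47.8) = 0.4523
Before dose 4, 3 doses have been given (aged 1τ, 2τ, 3τ).
C_trough = C₀ × (r + r² + … + r^3) = C₀ × r(1−r^3)/(1−r)
        = 21.67 × 0.4523 × (1 − 0.09253) / (1 − 0.4523) = 16.24 mg/L

16.2 mg/L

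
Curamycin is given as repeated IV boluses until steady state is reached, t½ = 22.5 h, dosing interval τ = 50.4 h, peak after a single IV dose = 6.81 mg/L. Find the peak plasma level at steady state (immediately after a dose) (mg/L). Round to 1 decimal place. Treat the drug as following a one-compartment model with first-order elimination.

k = ln2 / t½ = 0.693147 / 22.5 = 0.03081 h⁻¹
e^(−kτ) = e^(−0.03081 × 50.4) = 0.2116
Accumulation ratio R = 1 / (1 − e^(−kτ)) = 1 / (1 − 0.2116) = 1.268
Steady-state peak = C₀ × R = 6.81 × 1.268 = 8.635 mg/L

8.6 mg/L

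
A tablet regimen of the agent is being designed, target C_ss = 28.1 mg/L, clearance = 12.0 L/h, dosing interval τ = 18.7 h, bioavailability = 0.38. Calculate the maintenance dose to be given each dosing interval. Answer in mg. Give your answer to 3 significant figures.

16600 mg

At steady state, F × (Dose/τ) = Css × CL.
Dose = Css × CL × τ / F = 28.1 × 12.00 × 18.7 / 0.38 = 16590 mg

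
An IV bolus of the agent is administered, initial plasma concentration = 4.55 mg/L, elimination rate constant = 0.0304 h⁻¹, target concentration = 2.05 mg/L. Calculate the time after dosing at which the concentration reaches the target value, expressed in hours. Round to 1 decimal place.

26.2 h

t = ln(C₀ / C) / k = ln(4.550 / 2.05) / 0.03040
  = ln(2.220) / 0.03040 = 0.7975 / 0.03040 = 26.23 h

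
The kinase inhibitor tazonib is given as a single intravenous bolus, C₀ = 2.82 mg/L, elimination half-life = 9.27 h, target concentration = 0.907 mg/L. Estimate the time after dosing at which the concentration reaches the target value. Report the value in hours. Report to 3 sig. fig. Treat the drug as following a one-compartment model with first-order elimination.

k = ln2 / t½ = 0.693147 / 9.27 = 0.07477 h⁻¹
t = ln(C₀ / C) / k = ln(2.820 / 0.907) / 0.07477
  = ln(3.109) / 0.07477 = 1.134 / 0.07477 = 15.17 h

15.2 h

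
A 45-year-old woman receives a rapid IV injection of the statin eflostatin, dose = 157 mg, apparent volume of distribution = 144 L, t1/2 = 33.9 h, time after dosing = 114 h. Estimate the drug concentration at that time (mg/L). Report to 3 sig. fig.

0.106 mg/L

C₀ = Dose / Vd = 157.0 / 144 = 1.090 mg/L
k = ln2 / t½ = 0.693147 / 33.9 = 0.02045 h⁻¹
C = C₀ · e^(−k·t) = 1.090 × e^(−0.02045 × 114)
  = 1.090 × 0.09717 = 0.1059 mg/L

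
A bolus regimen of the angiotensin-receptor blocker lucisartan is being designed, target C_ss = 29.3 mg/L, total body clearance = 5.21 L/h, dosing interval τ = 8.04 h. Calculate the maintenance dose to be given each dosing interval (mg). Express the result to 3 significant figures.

At steady state, Dose/τ = Css × CL.
Dose = Css × CL × τ = 29.3 × 5.210 × 8.04 = 1227 mg

1230 mg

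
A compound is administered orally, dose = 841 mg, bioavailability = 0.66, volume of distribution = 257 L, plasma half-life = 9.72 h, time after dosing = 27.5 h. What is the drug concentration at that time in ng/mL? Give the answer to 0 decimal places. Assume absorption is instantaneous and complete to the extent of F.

Amount reaching circulation = F × Dose = 0.66 × 841.0 = 555.1 mg
C₀ = F·Dose / Vd = 555.1 / 257 = 2.160 mg/L
k = ln2 / t½ = 0.693147 / 9.72 = 0.07131 h⁻¹
C = C₀ · e^(−k·t) = 2.160 × e^(−0.07131 × 27.5)
  = 2.160 × 0.1407 = 0.3039 mg/L
Convert: 0.3039 mg/L × 1000 = 303.9 ng/mL

304 ng/mL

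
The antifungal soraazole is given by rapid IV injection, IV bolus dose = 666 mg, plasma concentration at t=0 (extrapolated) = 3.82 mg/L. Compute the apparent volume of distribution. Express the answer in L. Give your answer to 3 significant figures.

Vd = Dose / C₀ = 666.0 / 3.82 = 174.3 L

174 L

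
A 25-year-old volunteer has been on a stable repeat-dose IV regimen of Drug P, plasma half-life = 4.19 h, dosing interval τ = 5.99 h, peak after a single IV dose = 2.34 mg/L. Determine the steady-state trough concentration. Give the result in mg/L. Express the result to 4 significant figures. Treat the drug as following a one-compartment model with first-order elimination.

1.382 mg/L

k = ln2 / t½ = 0.693147 / 4.19 = 0.1654 h⁻¹
e^(−kτ) = e^(−0.1654 × 5.99) = 0.3713
Accumulation ratio R = 1 / (1 − e^(−kτ)) = 1 / (1 − 0.3713) = 1.591
Steady-state trough = C₀ × R × e^(−kτ) = 2.34 × 1.591 × 0.3713 = 1.382 mg/L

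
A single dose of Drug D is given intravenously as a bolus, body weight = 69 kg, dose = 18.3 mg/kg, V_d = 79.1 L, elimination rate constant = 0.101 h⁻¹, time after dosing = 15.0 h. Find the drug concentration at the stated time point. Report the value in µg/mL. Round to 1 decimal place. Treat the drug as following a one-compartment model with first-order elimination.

3.5 µg/mL

Total dose = 18.3 × 69 = 1263 mg
C₀ = Dose / Vd = 1263 / 79.1 = 15.97 mg/L
C = C₀ · e^(−k·t) = 15.97 × e^(−0.1010 × 15.0)
  = 15.97 × 0.2198 = 3.510 mg/L
(3.510 mg/L = 3.510 µg/mL)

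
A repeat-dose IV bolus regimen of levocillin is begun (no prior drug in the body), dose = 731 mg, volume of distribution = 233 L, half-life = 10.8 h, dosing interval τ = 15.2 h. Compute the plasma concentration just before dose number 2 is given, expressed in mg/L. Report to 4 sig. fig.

1.183 mg/L

C₀ per dose = Dose / Vd = 731 / 233 = 3.137 mg/L
k = ln2 / t½ = 0.693147 / 10.8 = 0.06418 h⁻¹
Fraction remaining after one interval: r = e^(−kτ) = e^(−0.06418 × 15.2) = 0.3770
Before dose 2, 1 dose has been given (aged 1τ).
C_trough = C₀ × r = 3.137 × 0.3770 = 1.183 mg/L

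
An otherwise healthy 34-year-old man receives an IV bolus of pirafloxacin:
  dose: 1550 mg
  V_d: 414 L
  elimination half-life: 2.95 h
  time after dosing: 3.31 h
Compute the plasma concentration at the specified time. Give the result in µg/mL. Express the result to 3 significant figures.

C₀ = Dose / Vd = 1550 / 414 = 3.744 mg/L
k = ln2 / t½ = 0.693147 / 2.95 = 0.2350 h⁻¹
C = C₀ · e^(−k·t) = 3.744 × e^(−0.2350 × 3.31)
  = 3.744 × 0.4594 = 1.720 mg/L
(1.720 mg/L = 1.720 µg/mL)

1.72 µg/mL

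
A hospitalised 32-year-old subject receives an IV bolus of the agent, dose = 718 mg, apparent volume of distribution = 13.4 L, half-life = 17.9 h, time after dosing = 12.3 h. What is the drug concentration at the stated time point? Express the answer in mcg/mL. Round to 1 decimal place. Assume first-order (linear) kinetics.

33.3 mcg/mL

C₀ = Dose / Vd = 718.0 / 13.4 = 53.58 mg/L
k = ln2 / t½ = 0.693147 / 17.9 = 0.03872 h⁻¹
C = C₀ · e^(−k·t) = 53.58 × e^(−0.03872 × 12.3)
  = 53.58 × 0.6211 = 33.28 mg/L
(33.28 mg/L = 33.28 mcg/mL)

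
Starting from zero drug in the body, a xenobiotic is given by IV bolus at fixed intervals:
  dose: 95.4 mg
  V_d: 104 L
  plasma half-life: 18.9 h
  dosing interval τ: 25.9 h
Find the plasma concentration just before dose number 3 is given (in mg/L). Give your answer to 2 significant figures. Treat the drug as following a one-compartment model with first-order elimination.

C₀ per dose = Dose / Vd = 95.4 / 104 = 0.9173 mg/L
k = ln2 / t½ = 0.693147 / 18.9 = 0.03667 h⁻¹
Fraction remaining after one interval: r = e^(−kτ) = e^(−0.03667 × 25.9) = 0.3868
Before dose 3, 2 doses have been given (aged 1τ, 2τ).
C_trough = C₀ × (r + r²) = 0.9173 × (0.3868 + 0.1496) = 0.4920 mg/L

0.49 mg/L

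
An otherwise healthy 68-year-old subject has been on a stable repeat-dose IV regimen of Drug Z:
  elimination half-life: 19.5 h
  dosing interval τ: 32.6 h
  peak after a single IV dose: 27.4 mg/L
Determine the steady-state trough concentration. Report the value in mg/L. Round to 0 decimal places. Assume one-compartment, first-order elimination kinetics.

k = ln2 / t½ = 0.693147 / 19.5 = 0.03555 h⁻¹
e^(−kτ) = e^(−0.03555 × 32.6) = 0.3138
Accumulation ratio R = 1 / (1 − e^(−kτ)) = 1 / (1 − 0.3138) = 1.457
Steady-state trough = C₀ × R × e^(−kτ) = 27.4 × 1.457 × 0.3138 = 12.53 mg/L

13 mg/L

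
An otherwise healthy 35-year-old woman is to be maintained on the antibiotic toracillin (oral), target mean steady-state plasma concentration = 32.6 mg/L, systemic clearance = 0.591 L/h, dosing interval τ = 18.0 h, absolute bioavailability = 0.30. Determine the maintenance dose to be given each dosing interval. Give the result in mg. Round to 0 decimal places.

At steady state, F × (Dose/τ) = Css × CL.
Dose = Css × CL × τ / F = 32.6 × 0.5910 × 18.0 / 0.30 = 1156 mg

1156 mg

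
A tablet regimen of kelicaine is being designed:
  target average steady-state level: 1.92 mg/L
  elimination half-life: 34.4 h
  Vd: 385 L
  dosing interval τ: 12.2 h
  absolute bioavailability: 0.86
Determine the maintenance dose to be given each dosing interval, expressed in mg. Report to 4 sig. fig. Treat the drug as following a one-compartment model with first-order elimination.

k = ln2 / t½ = 0.693147 / 34.4 = 0.02015 h⁻¹
CL = k × Vd = 0.02015 × 385 = 7.758 L/h
At steady state, F × (Dose/τ) = Css × CL.
Dose = Css × CL × τ / F = 1.92 × 7.758 × 12.2 / 0.86 = 211.3 mg

211.3 mg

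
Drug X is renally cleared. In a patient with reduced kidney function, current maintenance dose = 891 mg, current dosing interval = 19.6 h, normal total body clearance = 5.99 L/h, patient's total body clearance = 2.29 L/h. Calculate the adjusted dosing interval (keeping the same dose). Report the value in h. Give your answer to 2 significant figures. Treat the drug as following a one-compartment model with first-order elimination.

To keep the same average steady-state level, dosing rate must scale with clearance.
CL ratio = 2.29 / 5.99 = 0.3823
New interval (same dose) = 19.6 / 0.3823 = 51.27 h

51 h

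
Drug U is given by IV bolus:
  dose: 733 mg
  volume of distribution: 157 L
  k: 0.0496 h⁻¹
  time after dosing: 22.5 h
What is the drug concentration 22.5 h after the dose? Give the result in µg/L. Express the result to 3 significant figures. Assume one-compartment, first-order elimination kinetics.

C₀ = Dose / Vd = 733.0 / 157 = 4.669 mg/L
C = C₀ · e^(−k·t) = 4.669 × e^(−0.04960 × 22.5)
  = 4.669 × 0.3276 = 1.530 mg/L
Convert: 1.530 mg/L × 1000 = 1530 µg/L

1530 µg/L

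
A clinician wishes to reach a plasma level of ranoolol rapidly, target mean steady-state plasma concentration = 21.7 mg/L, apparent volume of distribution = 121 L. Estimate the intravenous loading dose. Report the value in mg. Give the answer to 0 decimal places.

2626 mg

LD = Css × Vd = 21.7 × 121 = 2626 mg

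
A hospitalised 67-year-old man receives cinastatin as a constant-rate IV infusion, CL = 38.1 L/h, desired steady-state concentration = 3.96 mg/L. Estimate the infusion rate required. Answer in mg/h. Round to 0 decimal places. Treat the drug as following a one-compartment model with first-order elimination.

At steady state, infusion rate R₀ = Css × CL = 3.96 × 38.10 = 150.9 mg/h

151 mg/h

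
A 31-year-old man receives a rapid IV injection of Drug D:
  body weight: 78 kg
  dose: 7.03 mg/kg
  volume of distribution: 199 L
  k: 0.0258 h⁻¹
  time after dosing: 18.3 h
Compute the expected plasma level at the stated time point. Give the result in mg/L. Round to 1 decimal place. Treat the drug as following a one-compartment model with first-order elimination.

1.7 mg/L

Total dose = 7.03 × 78 = 548.3 mg
C₀ = Dose / Vd = 548.3 / 199 = 2.755 mg/L
C = C₀ · e^(−k·t) = 2.755 × e^(−0.02580 × 18.3)
  = 2.755 × 0.6237 = 1.718 mg/L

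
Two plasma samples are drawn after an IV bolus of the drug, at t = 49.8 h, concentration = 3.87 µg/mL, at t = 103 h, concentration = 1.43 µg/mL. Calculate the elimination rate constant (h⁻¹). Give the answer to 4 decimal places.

0.0187 h⁻¹

k = ln(C₁/C₂) / (t₂ − t₁) = ln(3.87/1.43) / (103 − 49.8)
  = 0.9956 / 53.20 = 0.01871 h⁻¹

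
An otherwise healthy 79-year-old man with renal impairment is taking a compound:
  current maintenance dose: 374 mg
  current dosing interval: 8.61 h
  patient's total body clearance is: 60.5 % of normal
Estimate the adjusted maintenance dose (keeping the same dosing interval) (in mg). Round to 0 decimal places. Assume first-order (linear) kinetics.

226 mg

To keep the same average steady-state level, dosing rate must scale with clearance.
CL ratio = 60.5 / 100 = 0.6050
New dose (same interval) = 374 × 0.6050 = 226.3 mg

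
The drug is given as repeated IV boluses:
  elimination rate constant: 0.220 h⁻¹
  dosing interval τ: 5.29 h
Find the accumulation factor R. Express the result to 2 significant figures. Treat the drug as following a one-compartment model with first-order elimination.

1.5

e^(−kτ) = e^(−0.2200 × 5.29) = 0.3123
Accumulation ratio R = 1 / (1 − e^(−kτ)) = 1 / (1 − 0.3123) = 1.454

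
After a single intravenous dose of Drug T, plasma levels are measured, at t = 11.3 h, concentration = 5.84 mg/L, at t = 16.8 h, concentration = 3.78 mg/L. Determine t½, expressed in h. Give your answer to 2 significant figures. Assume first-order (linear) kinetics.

k = ln(C₁/C₂) / (t₂ − t₁) = ln(5.84/3.78) / (16.8 − 11.3)
  = 0.4350 / 5.500 = 0.07909 h⁻¹
t½ = ln2 / k = 0.693147 / 0.07909 = 8.764 h

8.8 h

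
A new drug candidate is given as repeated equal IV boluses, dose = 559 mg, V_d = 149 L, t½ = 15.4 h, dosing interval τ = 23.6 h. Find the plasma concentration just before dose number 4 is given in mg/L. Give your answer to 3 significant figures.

C₀ per dose = Dose / Vd = 559 / 149 = 3.752 mg/L
k = ln2 / t½ = 0.693147 / 15.4 = 0.04501 h⁻¹
Fraction remaining after one interval: r = e^(−kτ) = e^(−0.04501 × 23.6) = 0.3457
Before dose 4, 3 doses have been given (aged 1τ, 2τ, 3τ).
C_trough = C₀ × (r + r² + … + r^3) = C₀ × r(1−r^3)/(1−r)
        = 3.752 × 0.3457 × (1 − 0.04131) / (1 − 0.3457) = 1.900 mg/L

1.90 mg/L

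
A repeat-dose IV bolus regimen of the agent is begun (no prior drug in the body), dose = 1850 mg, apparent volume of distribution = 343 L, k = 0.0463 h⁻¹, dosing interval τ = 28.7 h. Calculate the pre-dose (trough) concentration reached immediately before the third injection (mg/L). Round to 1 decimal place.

C₀ per dose = Dose / Vd = 1850 / 343 = 5.394 mg/L
Fraction remaining after one interval: r = e^(−kτ) = e^(−0.04630 × 28.7) = 0.2648
Before dose 3, 2 doses have been given (aged 1τ, 2τ).
C_trough = C₀ × (r + r²) = 5.394 × (0.2648 + 0.07012) = 1.807 mg/L

1.8 mg/L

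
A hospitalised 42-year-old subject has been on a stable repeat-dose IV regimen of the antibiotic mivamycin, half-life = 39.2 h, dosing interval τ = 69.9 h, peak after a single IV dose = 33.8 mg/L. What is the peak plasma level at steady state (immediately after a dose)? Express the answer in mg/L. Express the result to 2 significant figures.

48 mg/L

k = ln2 / t½ = 0.693147 / 39.2 = 0.01768 h⁻¹
e^(−kτ) = e^(−0.01768 × 69.9) = 0.2906
Accumulation ratio R = 1 / (1 − e^(−kτ)) = 1 / (1 − 0.2906) = 1.410
Steady-state peak = C₀ × R = 33.8 × 1.410 = 47.66 mg/L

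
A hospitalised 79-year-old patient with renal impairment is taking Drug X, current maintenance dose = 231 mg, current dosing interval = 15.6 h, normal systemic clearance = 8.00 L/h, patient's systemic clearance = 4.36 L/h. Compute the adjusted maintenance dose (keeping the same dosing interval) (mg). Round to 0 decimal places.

126 mg

To keep the same average steady-state level, dosing rate must scale with clearance.
CL ratio = 4.36 / 8.00 = 0.5450
New dose (same interval) = 231 × 0.5450 = 125.9 mg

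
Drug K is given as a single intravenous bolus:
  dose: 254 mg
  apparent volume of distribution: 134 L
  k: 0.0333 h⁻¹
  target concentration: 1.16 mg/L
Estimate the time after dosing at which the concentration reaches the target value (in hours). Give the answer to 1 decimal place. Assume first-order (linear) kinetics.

C₀ = Dose / Vd = 254.0 / 134 = 1.896 mg/L
t = ln(C₀ / C) / k = ln(1.896 / 1.16) / 0.03330
  = ln(1.634) / 0.03330 = 0.4910 / 0.03330 = 14.74 h

14.7 h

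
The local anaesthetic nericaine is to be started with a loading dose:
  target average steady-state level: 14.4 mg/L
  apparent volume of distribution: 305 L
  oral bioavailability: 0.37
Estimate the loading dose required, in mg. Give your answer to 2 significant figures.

LD = Css × Vd / F = 14.4 × 305 / 0.37 = 11870 mg

12000 mg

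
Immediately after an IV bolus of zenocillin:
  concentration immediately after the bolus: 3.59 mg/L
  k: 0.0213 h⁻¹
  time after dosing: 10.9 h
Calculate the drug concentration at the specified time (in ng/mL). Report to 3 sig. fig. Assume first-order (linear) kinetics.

C = C₀ · e^(−k·t) = 3.590 × e^(−0.02130 × 10.9)
  = 3.590 × 0.7928 = 2.846 mg/L
Convert: 2.846 mg/L × 1000 = 2846 ng/mL

2850 ng/mL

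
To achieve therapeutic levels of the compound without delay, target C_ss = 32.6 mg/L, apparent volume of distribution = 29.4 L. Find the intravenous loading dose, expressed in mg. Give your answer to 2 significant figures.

960 mg

LD = Css × Vd = 32.6 × 29.4 = 958.4 mg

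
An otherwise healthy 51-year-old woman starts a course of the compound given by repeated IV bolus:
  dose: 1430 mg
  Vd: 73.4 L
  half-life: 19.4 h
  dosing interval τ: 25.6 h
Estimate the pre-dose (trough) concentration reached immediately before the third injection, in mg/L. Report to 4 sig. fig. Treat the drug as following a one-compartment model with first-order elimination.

C₀ per dose = Dose / Vd = 1430 / 73.4 = 19.48 mg/L
k = ln2 / t½ = 0.693147 / 19.4 = 0.03573 h⁻¹
Fraction remaining after one interval: r = e^(−kτ) = e^(−0.03573 × 25.6) = 0.4006
Before dose 3, 2 doses have been given (aged 1τ, 2τ).
C_trough = C₀ × (r + r²) = 19.48 × (0.4006 + 0.1605) = 10.93 mg/L

10.93 mg/L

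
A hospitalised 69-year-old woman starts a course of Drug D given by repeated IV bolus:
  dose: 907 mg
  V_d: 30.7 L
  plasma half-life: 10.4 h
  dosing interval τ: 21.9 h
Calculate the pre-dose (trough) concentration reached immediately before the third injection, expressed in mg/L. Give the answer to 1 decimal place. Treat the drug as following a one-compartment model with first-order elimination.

8.5 mg/L

C₀ per dose = Dose / Vd = 907 / 30.7 = 29.54 mg/L
k = ln2 / t½ = 0.693147 / 10.4 = 0.06665 h⁻¹
Fraction remaining after one interval: r = e^(−kτ) = e^(−0.06665 × 21.9) = 0.2323
Before dose 3, 2 doses have been given (aged 1τ, 2τ).
C_trough = C₀ × (r + r²) = 29.54 × (0.2323 + 0.05396) = 8.456 mg/L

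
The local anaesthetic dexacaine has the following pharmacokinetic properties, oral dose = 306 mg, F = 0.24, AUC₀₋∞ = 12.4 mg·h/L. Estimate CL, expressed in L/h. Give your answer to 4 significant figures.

CL = F·Dose / AUC = 0.24 × 306 / 12.4 = 5.923 L/h

5.923 L/h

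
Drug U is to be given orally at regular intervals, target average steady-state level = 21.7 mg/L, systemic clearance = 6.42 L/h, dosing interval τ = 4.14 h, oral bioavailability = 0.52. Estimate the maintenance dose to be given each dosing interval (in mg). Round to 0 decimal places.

1109 mg

At steady state, F × (Dose/τ) = Css × CL.
Dose = Css × CL × τ / F = 21.7 × 6.420 × 4.14 / 0.52 = 1109 mg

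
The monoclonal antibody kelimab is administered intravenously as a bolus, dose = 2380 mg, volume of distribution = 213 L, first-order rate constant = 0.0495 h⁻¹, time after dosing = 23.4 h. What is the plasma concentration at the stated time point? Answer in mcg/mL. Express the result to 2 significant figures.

C₀ = Dose / Vd = 2380 / 213 = 11.17 mg/L
C = C₀ · e^(−k·t) = 11.17 × e^(−0.04950 × 23.4)
  = 11.17 × 0.3140 = 3.507 mg/L
(3.507 mg/L = 3.507 mcg/mL)

3.5 mcg/mL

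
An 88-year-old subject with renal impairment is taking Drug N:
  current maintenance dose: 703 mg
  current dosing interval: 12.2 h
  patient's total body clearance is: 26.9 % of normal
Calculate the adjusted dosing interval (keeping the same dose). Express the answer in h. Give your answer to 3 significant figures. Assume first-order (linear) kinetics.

To keep the same average steady-state level, dosing rate must scale with clearance.
CL ratio = 26.9 / 100 = 0.2690
New interval (same dose) = 12.2 / 0.2690 = 45.35 h

45.4 h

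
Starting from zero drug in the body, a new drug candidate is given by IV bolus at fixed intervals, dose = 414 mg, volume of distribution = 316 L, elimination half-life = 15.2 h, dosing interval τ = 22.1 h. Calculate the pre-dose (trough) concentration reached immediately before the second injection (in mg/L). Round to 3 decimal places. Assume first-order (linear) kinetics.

0.478 mg/L

C₀ per dose = Dose / Vd = 414 / 316 = 1.310 mg/L
k = ln2 / t½ = 0.693147 / 15.2 = 0.04560 h⁻¹
Fraction remaining after one interval: r = e^(−kτ) = e^(−0.04560 × 22.1) = 0.3650
Before dose 2, 1 dose has been given (aged 1τ).
C_trough = C₀ × r = 1.310 × 0.3650 = 0.4782 mg/L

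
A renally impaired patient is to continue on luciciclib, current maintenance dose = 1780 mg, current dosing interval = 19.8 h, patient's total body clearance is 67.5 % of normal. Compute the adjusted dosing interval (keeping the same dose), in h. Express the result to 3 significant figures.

29.3 h

To keep the same average steady-state level, dosing rate must scale with clearance.
CL ratio = 67.5 / 100 = 0.6750
New interval (same dose) = 19.8 / 0.6750 = 29.33 h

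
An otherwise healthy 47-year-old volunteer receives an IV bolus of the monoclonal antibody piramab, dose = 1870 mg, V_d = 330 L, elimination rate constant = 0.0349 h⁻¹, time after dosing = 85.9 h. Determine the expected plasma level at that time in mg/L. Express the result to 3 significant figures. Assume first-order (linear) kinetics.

C₀ = Dose / Vd = 1870 / 330 = 5.667 mg/L
C = C₀ · e^(−k·t) = 5.667 × e^(−0.03490 × 85.9)
  = 5.667 × 0.04989 = 0.2827 mg/L

0.283 mg/L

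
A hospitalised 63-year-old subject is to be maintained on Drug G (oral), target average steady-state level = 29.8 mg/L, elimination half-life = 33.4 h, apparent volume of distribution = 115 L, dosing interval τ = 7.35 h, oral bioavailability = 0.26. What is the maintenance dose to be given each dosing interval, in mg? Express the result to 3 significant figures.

2010 mg

k = ln2 / t½ = 0.693147 / 33.4 = 0.02075 h⁻¹
CL = k × Vd = 0.02075 × 115 = 2.386 L/h
At steady state, F × (Dose/τ) = Css × CL.
Dose = Css × CL × τ / F = 29.8 × 2.386 × 7.35 / 0.26 = 2010 mg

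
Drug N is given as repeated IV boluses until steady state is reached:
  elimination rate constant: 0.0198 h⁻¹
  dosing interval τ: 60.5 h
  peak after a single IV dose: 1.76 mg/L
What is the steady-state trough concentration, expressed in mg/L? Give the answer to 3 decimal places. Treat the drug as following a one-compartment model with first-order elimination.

e^(−kτ) = e^(−0.01980 × 60.5) = 0.3018
Accumulation ratio R = 1 / (1 − e^(−kτ)) = 1 / (1 − 0.3018) = 1.432
Steady-state trough = C₀ × R × e^(−kτ) = 1.76 × 1.432 × 0.3018 = 0.7606 mg/L

0.761 mg/L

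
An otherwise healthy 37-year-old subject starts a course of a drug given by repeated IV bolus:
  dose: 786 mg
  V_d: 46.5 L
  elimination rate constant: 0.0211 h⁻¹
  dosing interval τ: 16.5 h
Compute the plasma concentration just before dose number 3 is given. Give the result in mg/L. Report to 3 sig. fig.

C₀ per dose = Dose / Vd = 786 / 46.5 = 16.90 mg/L
Fraction remaining after one interval: r = e^(−kτ) = e^(−0.02110 × 16.5) = 0.7060
Before dose 3, 2 doses have been given (aged 1τ, 2τ).
C_trough = C₀ × (r + r²) = 16.90 × (0.7060 + 0.4984) = 20.35 mg/L

20.4 mg/L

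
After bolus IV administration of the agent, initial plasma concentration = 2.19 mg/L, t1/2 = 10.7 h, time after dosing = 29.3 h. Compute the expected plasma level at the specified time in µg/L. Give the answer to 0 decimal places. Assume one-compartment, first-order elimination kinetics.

k = ln2 / t½ = 0.693147 / 10.7 = 0.06478 h⁻¹
C = C₀ · e^(−k·t) = 2.190 × e^(−0.06478 × 29.3)
  = 2.190 × 0.1499 = 0.3283 mg/L
Convert: 0.3283 mg/L × 1000 = 328.3 µg/L

328 µg/L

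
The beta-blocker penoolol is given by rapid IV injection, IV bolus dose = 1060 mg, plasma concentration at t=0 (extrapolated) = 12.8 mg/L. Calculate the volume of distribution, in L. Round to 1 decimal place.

82.8 L

Vd = Dose / C₀ = 1060 / 12.8 = 82.81 L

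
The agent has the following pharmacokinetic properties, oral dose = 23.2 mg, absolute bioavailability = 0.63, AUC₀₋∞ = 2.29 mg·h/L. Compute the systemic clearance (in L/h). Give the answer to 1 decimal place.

CL = F·Dose / AUC = 0.63 × 23.2 / 2.29 = 6.383 L/h

6.4 L/h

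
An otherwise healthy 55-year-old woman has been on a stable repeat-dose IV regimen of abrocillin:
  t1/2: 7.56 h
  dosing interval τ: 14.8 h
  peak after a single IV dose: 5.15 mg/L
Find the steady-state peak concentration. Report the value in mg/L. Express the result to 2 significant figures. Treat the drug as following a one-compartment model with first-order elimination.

k = ln2 / t½ = 0.693147 / 7.56 = 0.09169 h⁻¹
e^(−kτ) = e^(−0.09169 × 14.8) = 0.2574
Accumulation ratio R = 1 / (1 − e^(−kτ)) = 1 / (1 − 0.2574) = 1.347
Steady-state peak = C₀ × R = 5.15 × 1.347 = 6.937 mg/L

6.9 mg/L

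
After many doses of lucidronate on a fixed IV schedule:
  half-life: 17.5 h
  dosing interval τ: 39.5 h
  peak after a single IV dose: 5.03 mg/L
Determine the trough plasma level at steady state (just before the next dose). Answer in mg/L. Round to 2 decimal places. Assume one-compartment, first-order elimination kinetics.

1.33 mg/L

k = ln2 / t½ = 0.693147 / 17.5 = 0.03961 h⁻¹
e^(−kτ) = e^(−0.03961 × 39.5) = 0.2092
Accumulation ratio R = 1 / (1 − e^(−kτ)) = 1 / (1 − 0.2092) = 1.265
Steady-state trough = C₀ × R × e^(−kτ) = 5.03 × 1.265 × 0.2092 = 1.331 mg/L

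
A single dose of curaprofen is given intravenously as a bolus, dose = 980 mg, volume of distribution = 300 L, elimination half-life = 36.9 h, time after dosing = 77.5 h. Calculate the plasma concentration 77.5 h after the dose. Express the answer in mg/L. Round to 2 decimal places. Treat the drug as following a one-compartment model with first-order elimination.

C₀ = Dose / Vd = 980.0 / 300 = 3.267 mg/L
k = ln2 / t½ = 0.693147 / 36.9 = 0.01878 h⁻¹
C = C₀ · e^(−k·t) = 3.267 × e^(−0.01878 × 77.5)
  = 3.267 × 0.2333 = 0.7622 mg/L

0.76 mg/L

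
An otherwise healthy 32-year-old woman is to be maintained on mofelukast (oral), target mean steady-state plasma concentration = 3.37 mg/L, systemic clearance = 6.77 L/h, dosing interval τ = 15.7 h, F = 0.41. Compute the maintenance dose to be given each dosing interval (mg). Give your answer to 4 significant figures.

873.6 mg

At steady state, F × (Dose/τ) = Css × CL.
Dose = Css × CL × τ / F = 3.37 × 6.770 × 15.7 / 0.41 = 873.6 mg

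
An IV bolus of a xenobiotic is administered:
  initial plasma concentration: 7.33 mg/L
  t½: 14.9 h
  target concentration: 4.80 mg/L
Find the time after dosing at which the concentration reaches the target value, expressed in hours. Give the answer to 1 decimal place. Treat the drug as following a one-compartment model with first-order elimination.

k = ln2 / t½ = 0.693147 / 14.9 = 0.04652 h⁻¹
t = ln(C₀ / C) / k = ln(7.330 / 4.80) / 0.04652
  = ln(1.527) / 0.04652 = 0.4233 / 0.04652 = 9.099 h

9.1 h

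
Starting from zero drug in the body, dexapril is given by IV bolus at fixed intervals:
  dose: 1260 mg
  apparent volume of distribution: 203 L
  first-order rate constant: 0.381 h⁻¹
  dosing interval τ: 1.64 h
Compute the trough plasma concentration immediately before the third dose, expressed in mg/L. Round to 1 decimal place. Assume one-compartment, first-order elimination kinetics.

C₀ per dose = Dose / Vd = 1260 / 203 = 6.207 mg/L
Fraction remaining after one interval: r = e^(−kτ) = e^(−0.3810 × 1.64) = 0.5353
Before dose 3, 2 doses have been given (aged 1τ, 2τ).
C_trough = C₀ × (r + r²) = 6.207 × (0.5353 + 0.2865) = 5.101 mg/L

5.1 mg/L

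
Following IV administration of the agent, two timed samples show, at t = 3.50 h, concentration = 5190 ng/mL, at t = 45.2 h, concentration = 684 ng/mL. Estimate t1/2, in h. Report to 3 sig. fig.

k = ln(C₁/C₂) / (t₂ − t₁) = ln(5190/684) / (45.2 − 3.50)
  = 2.027 / 41.70 = 0.04861 h⁻¹
t½ = ln2 / k = 0.693147 / 0.04861 = 14.26 h

14.3 h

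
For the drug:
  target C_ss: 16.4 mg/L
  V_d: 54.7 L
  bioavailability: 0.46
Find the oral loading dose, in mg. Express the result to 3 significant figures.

1950 mg

LD = Css × Vd / F = 16.4 × 54.7 / 0.46 = 1950 mg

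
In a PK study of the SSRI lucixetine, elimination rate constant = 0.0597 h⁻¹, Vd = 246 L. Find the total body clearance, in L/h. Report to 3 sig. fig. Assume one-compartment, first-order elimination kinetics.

CL = k × Vd = 0.0597 × 246 = 14.69 L/h

14.7 L/h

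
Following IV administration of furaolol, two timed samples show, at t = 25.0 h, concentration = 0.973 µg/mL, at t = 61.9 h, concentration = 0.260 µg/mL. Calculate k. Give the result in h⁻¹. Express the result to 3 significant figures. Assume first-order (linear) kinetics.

0.0358 h⁻¹

k = ln(C₁/C₂) / (t₂ − t₁) = ln(0.973/0.260) / (61.9 − 25.0)
  = 1.320 / 36.90 = 0.03577 h⁻¹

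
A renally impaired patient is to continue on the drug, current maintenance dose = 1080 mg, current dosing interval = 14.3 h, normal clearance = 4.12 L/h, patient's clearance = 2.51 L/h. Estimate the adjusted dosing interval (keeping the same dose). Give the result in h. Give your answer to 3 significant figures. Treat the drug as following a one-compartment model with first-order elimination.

23.5 h

To keep the same average steady-state level, dosing rate must scale with clearance.
CL ratio = 2.51 / 4.12 = 0.6092
New interval (same dose) = 14.3 / 0.6092 = 23.47 h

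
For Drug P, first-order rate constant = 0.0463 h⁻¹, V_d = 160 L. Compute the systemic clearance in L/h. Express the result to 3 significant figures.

CL = k × Vd = 0.0463 × 160 = 7.408 L/h

7.41 L/h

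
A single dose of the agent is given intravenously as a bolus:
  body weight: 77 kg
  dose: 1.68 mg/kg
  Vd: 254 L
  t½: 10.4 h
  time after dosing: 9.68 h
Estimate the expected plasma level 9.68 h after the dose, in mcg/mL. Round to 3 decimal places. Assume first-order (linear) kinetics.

Total dose = 1.68 × 77 = 129.4 mg
C₀ = Dose / Vd = 129.4 / 254 = 0.5094 mg/L
k = ln2 / t½ = 0.693147 / 10.4 = 0.06665 h⁻¹
C = C₀ · e^(−k·t) = 0.5094 × e^(−0.06665 × 9.68)
  = 0.5094 × 0.5246 = 0.2672 mg/L
(0.2672 mg/L = 0.2672 mcg/mL)

0.267 mcg/mL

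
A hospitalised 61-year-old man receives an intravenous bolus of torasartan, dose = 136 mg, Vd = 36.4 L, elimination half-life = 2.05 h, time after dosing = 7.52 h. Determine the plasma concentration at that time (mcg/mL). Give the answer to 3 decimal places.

0.294 mcg/mL

C₀ = Dose / Vd = 136.0 / 36.4 = 3.736 mg/L
k = ln2 / t½ = 0.693147 / 2.05 = 0.3381 h⁻¹
C = C₀ · e^(−k·t) = 3.736 × e^(−0.3381 × 7.52)
  = 3.736 × 0.07867 = 0.2939 mg/L
(0.2939 mg/L = 0.2939 mcg/mL)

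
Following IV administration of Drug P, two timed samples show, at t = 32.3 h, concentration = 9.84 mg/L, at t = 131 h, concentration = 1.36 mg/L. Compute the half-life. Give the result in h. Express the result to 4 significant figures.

34.57 h

k = ln(C₁/C₂) / (t₂ − t₁) = ln(9.84/1.36) / (131 − 32.3)
  = 1.979 / 98.70 = 0.02005 h⁻¹
t½ = ln2 / k = 0.693147 / 0.02005 = 34.57 h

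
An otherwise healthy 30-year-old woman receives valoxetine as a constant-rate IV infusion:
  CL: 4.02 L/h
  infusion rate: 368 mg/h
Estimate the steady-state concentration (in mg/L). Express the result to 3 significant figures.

At steady state Css = R₀ / CL = 368 / 4.020 = 91.54 mg/L

91.5 mg/L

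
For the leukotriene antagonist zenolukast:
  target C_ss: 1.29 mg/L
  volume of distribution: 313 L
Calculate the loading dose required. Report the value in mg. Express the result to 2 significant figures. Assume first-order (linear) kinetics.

LD = Css × Vd = 1.29 × 313 = 403.8 mg

400 mg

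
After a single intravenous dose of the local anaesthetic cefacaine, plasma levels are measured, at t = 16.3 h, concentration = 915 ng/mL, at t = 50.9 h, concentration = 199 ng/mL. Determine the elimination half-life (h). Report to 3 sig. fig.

k = ln(C₁/C₂) / (t₂ − t₁) = ln(915/199) / (50.9 − 16.3)
  = 1.526 / 34.60 = 0.04410 h⁻¹
t½ = ln2 / k = 0.693147 / 0.04410 = 15.72 h

15.7 h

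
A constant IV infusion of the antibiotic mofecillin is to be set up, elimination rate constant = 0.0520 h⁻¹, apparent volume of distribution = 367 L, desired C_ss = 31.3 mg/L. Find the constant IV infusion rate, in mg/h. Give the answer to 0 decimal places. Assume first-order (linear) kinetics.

CL = k × Vd = 0.05200 × 367 = 19.08 L/h
At steady state, infusion rate R₀ = Css × CL = 31.3 × 19.08 = 597.2 mg/h

597 mg/h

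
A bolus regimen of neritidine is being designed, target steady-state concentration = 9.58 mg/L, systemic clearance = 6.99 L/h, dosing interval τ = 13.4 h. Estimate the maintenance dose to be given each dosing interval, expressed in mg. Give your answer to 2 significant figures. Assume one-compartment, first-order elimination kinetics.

900 mg

At steady state, Dose/τ = Css × CL.
Dose = Css × CL × τ = 9.58 × 6.990 × 13.4 = 897.3 mg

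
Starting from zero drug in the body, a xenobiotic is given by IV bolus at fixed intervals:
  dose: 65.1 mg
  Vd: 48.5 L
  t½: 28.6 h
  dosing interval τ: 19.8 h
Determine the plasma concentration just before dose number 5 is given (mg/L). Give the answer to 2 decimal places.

C₀ per dose = Dose / Vd = 65.1 / 48.5 = 1.342 mg/L
k = ln2 / t½ = 0.693147 / 28.6 = 0.02424 h⁻¹
Fraction remaining after one interval: r = e^(−kτ) = e^(−0.02424 × 19.8) = 0.6188
Before dose 5, 4 doses have been given (aged 1τ, 2τ, 3τ, 4τ).
C_trough = C₀ × (r + r² + … + r^4) = C₀ × r(1−r^4)/(1−r)
        = 1.342 × 0.6188 × (1 − 0.1466) / (1 − 0.6188) = 1.859 mg/L

1.86 mg/L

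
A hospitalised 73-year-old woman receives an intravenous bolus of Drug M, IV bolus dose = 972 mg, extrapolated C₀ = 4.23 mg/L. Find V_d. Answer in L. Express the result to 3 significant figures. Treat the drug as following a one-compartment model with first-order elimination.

Vd = Dose / C₀ = 972.0 / 4.23 = 229.8 L

230 L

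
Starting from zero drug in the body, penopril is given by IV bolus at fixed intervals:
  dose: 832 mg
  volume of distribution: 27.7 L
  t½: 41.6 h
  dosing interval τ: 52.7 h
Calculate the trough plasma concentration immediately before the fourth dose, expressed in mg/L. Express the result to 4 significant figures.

C₀ per dose = Dose / Vd = 832 / 27.7 = 30.04 mg/L
k = ln2 / t½ = 0.693147 / 41.6 = 0.01666 h⁻¹
Fraction remaining after one interval: r = e^(−kτ) = e^(−0.01666 × 52.7) = 0.4156
Before dose 4, 3 doses have been given (aged 1τ, 2τ, 3τ).
C_trough = C₀ × (r + r² + … + r^3) = C₀ × r(1−r^3)/(1−r)
        = 30.04 × 0.4156 × (1 − 0.07178) / (1 − 0.4156) = 19.83 mg/L

19.83 mg/L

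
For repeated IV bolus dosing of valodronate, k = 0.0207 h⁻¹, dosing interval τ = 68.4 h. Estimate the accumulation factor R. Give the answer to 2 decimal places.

1.32

e^(−kτ) = e^(−0.02070 × 68.4) = 0.2427
Accumulation ratio R = 1 / (1 − e^(−kτ)) = 1 / (1 − 0.2427) = 1.320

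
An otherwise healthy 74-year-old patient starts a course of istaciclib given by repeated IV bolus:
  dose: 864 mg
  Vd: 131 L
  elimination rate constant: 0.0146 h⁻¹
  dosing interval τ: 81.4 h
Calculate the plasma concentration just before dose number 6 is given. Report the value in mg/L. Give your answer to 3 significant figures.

C₀ per dose = Dose / Vd = 864 / 131 = 6.595 mg/L
Fraction remaining after one interval: r = e^(−kτ) = e^(−0.01460 × 81.4) = 0.3047
Before dose 6, 5 doses have been given (aged 1τ, 2τ, 3τ, 4τ, 5τ).
C_trough = C₀ × (r + r² + … + r^5) = C₀ × r(1−r^5)/(1−r)
        = 6.595 × 0.3047 × (1 − 0.002626) / (1 − 0.3047) = 2.883 mg/L

2.88 mg/L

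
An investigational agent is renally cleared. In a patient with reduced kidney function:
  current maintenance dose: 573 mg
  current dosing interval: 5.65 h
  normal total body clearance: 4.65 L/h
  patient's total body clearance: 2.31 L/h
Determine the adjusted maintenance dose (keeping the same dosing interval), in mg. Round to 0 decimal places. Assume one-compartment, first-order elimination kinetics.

285 mg

To keep the same average steady-state level, dosing rate must scale with clearance.
CL ratio = 2.31 / 4.65 = 0.4968
New dose (same interval) = 573 × 0.4968 = 284.7 mg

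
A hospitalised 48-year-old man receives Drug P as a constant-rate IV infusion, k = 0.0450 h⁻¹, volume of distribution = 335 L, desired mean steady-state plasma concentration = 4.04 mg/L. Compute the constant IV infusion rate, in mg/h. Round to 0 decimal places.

61 mg/h

CL = k × Vd = 0.04500 × 335 = 15.08 L/h
At steady state, infusion rate R₀ = Css × CL = 4.04 × 15.08 = 60.92 mg/h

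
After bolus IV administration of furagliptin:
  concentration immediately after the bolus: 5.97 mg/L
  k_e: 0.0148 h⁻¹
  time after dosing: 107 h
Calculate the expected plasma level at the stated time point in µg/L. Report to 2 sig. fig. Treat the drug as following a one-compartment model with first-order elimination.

1200 µg/L

C = C₀ · e^(−k·t) = 5.970 × e^(−0.01480 × 107)
  = 5.970 × 0.2052 = 1.225 mg/L
Convert: 1.225 mg/L × 1000 = 1225 µg/L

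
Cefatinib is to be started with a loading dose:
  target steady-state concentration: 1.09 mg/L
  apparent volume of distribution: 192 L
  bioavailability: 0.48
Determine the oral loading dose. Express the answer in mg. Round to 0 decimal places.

436 mg

LD = Css × Vd / F = 1.09 × 192 / 0.48 = 436.0 mg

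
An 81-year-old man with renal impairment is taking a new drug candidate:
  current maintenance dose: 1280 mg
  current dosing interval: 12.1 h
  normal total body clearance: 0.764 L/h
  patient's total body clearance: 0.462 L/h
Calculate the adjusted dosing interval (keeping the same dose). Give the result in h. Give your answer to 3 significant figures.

20.0 h

To keep the same average steady-state level, dosing rate must scale with clearance.
CL ratio = 0.462 / 0.764 = 0.6047
New interval (same dose) = 12.1 / 0.6047 = 20.01 h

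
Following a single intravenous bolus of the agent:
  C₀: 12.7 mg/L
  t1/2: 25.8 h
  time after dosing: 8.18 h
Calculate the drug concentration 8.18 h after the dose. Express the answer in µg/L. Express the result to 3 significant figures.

k = ln2 / t½ = 0.693147 / 25.8 = 0.02687 h⁻¹
C = C₀ · e^(−k·t) = 12.70 × e^(−0.02687 × 8.18)
  = 12.70 × 0.8027 = 10.19 mg/L
Convert: 10.19 mg/L × 1000 = 10190 µg/L

10200 µg/L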